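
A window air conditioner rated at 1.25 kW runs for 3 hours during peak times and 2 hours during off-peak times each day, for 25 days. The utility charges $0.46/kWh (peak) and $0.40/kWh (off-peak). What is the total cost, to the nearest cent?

$68.13

Peak energy = 1.25 kW × 3 h × 25 = 93.75 kWh
Off-peak energy = 1.25 kW × 2 h × 25 = 62.5 kWh
Cost = 93.75 × $0.46 + 62.5 × $0.40 = $43.125 + $25 = $68.13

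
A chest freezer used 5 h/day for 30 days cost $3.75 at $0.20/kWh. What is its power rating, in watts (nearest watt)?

125 W

Energy = $3.75 ÷ $0.20/kWh = 18.75 kWh
Runtime = 5 h/day × 30 days = 150 h
Power = 18.75 kWh ÷ 150 h = 0.125 kW = 125 W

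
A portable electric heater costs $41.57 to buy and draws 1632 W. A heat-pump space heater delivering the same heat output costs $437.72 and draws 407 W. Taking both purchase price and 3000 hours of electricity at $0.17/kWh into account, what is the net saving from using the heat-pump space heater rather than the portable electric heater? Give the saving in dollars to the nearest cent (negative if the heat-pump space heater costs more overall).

portable electric heater: $41.57 + (1632/1000) kW × 3000 h × $0.17 = $41.57 + $832.32 = $873.89
heat-pump space heater: $437.72 + (407/1000) kW × 3000 h × $0.17 = $437.72 + $207.57 = $645.29
Saving = $873.89 − $645.29 = $228.6

$228.60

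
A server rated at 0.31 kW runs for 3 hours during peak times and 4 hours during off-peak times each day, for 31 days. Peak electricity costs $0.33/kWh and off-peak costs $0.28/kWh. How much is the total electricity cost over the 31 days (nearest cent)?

$20.28

Peak energy = 0.31 kW × 3 h × 31 = 28.83 kWh
Off-peak energy = 0.31 kW × 4 h × 31 = 38.44 kWh
Cost = 28.83 × $0.33 + 38.44 × $0.28 = $9.5139 + $10.7632 = $20.28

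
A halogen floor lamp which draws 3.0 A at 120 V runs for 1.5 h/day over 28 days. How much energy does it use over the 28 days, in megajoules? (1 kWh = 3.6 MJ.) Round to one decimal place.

54.4 MJ

Power = 3.0 A × 120 V = 360 W = 0.36 kW
Runtime = 1.5 h/day × 28 days = 42 h
Energy = 0.36 kW × 42 h = 15.12 kWh
= 15.12 × 3.6 MJ = 54.4 MJ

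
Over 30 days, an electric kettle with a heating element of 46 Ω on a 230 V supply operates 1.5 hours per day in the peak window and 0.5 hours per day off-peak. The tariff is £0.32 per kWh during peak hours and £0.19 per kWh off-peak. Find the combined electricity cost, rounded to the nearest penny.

Power = V²/R = 230²/46 = 1150 W = 1.15 kW
Peak energy = 1.15 kW × 1.5 h × 30 = 51.75 kWh
Off-peak energy = 1.15 kW × 0.5 h × 30 = 17.25 kWh
Cost = 51.75 × £0.32 + 17.25 × £0.19 = £16.56 + £3.2775 = £19.84

£19.84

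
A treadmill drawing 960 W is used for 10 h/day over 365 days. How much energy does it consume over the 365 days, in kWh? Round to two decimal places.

3504.00 kWh

Runtime = 10 h/day × 365 days = 3650 h
Energy = 0.96 kW × 3650 h = 3504 kWh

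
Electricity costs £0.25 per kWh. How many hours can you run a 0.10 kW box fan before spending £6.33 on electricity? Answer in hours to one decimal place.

Energy available = £6.33 ÷ £0.25/kWh = 25.32 kWh
Hours = 25.32 kWh ÷ 0.1 kW = 253.2 h

253.2 h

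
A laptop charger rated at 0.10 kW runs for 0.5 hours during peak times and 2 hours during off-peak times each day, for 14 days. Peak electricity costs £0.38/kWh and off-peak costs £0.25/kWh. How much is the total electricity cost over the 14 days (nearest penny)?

Peak energy = 0.1 kW × 0.5 h × 14 = 0.7 kWh
Off-peak energy = 0.1 kW × 2 h × 14 = 2.8 kWh
Cost = 0.7 × £0.38 + 2.8 × £0.25 = £0.266 + £0.7 = £0.97

£0.97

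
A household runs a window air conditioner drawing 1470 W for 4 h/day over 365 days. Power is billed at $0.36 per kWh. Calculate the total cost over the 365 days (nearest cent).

$772.63

Runtime = 4 h/day × 365 days = 1460 h
Energy = 1.47 kW × 1460 h = 2146.2 kWh
Cost = 2146.2 kWh × $0.36/kWh = $772.63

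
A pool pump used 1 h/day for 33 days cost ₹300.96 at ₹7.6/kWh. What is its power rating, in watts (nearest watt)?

1200 W

Energy = ₹300.96 ÷ ₹7.6/kWh = 39.6 kWh
Runtime = 1 h/day × 33 days = 33 h
Power = 39.6 kWh ÷ 33 h = 1.2 kW = 1200 W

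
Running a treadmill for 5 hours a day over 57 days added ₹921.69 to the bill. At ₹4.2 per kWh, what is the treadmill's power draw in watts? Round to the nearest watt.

770 W

Energy = ₹921.69 ÷ ₹4.2/kWh = 219.45 kWh
Runtime = 5 h/day × 57 days = 285 h
Power = 219.45 kWh ÷ 285 h = 0.77 kW = 770 W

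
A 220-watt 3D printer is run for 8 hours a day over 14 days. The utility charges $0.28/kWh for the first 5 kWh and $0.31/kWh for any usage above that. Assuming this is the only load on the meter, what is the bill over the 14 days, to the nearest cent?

$7.49

Runtime = 8 h/day × 14 days = 112 h
Energy = 0.22 kW × 112 h = 24.64 kWh
Tier 1 (0–5 kWh): 5 × $0.28 = $1.4
Above 5 kWh: 19.64 × $0.31 = $6.0884
Bill = $7.49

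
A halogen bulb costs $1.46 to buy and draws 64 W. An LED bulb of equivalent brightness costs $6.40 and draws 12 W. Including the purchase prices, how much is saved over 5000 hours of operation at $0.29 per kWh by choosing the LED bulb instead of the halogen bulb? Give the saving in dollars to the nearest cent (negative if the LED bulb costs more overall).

$70.46

halogen bulb: $1.46 + (64/1000) kW × 5000 h × $0.29 = $1.46 + $92.8 = $94.26
LED bulb: $6.40 + (12/1000) kW × 5000 h × $0.29 = $6.40 + $17.4 = $23.8
Saving = $94.26 − $23.8 = $70.46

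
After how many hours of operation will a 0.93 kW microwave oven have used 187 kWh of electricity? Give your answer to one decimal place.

201.1 h

Hours = 187 kWh ÷ 0.93 kW = 201.1 h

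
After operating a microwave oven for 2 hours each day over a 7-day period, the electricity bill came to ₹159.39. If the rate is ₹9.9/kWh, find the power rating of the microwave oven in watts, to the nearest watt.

Energy = ₹159.39 ÷ ₹9.9/kWh = 16.1 kWh
Runtime = 2 h/day × 7 days = 14 h
Power = 16.1 kWh ÷ 14 h = 1.15 kW = 1150 W

1150 W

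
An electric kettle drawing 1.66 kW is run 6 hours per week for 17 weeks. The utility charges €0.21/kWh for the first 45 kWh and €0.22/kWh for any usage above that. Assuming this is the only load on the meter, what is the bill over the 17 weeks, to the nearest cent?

€36.80

Runtime = 6 h/week × 17 weeks = 102 h
Energy = 1.66 kW × 102 h = 169.32 kWh
Tier 1 (0–45 kWh): 45 × €0.21 = €9.45
Above 45 kWh: 124.32 × €0.22 = €27.3504
Bill = €36.80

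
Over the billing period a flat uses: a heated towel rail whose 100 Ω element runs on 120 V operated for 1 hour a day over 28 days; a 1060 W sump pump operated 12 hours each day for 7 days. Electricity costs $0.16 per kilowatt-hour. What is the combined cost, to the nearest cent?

$14.89

heated towel rail: Power = V²/R = 120²/100 = 144 W = 0.144 kW
heated towel rail: Runtime = 1 h/day × 28 days = 28 h
heated towel rail: 0.144 kW × 28 h = 4.032 kWh
sump pump: Runtime = 12 h/day × 7 days = 84 h
sump pump: 1.06 kW × 84 h = 89.04 kWh
Total energy = 93.072 kWh
Cost = 93.072 × $0.16 = $14.89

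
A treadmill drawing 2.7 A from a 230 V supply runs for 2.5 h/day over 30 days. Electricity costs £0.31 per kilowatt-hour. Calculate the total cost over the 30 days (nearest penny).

£14.44

Power = 2.7 A × 230 V = 621 W = 0.621 kW
Runtime = 2.5 h/day × 30 days = 75 h
Energy = 0.621 kW × 75 h = 46.575 kWh
Cost = 46.575 kWh × £0.31/kWh = £14.44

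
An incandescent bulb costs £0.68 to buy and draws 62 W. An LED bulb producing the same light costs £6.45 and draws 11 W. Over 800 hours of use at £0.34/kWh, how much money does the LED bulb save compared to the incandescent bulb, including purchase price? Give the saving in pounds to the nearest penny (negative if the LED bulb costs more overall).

incandescent bulb: £0.68 + (62/1000) kW × 800 h × £0.34 = £0.68 + £16.864 = £17.544
LED bulb: £6.45 + (11/1000) kW × 800 h × £0.34 = £6.45 + £2.992 = £9.442
Saving = £17.544 − £9.442 = £8.102 → £8.10

£8.10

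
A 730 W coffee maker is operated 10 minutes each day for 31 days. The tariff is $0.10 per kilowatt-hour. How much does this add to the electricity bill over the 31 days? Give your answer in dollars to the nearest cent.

$0.38

Runtime = 10 min × 31 = 310 min = 5.166666… h
Energy = 0.73 kW × 5.166666… h = 3.771666… kWh
Cost = 3.771666… kWh × $0.10/kWh = $0.38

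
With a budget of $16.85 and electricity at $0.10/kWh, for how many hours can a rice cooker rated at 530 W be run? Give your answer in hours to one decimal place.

317.9 h

Energy available = $16.85 ÷ $0.10/kWh = 168.5 kWh
Hours = 168.5 kWh ÷ 0.53 kW = 317.9 h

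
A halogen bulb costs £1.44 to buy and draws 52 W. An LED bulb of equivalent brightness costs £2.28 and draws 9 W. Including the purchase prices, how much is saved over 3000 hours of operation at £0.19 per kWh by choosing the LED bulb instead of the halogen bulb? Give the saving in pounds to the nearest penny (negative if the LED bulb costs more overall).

halogen bulb: £1.44 + (52/1000) kW × 3000 h × £0.19 = £1.44 + £29.64 = £31.08
LED bulb: £2.28 + (9/1000) kW × 3000 h × £0.19 = £2.28 + £5.13 = £7.41
Saving = £31.08 − £7.41 = £23.67

£23.67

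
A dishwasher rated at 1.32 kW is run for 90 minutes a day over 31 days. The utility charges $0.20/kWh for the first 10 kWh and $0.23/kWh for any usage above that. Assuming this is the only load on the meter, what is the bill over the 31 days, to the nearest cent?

Runtime = 90 min × 31 = 2790 min = 46.5 h
Energy = 1.32 kW × 46.5 h = 61.38 kWh
Tier 1 (0–10 kWh): 10 × $0.20 = $2
Above 10 kWh: 51.38 × $0.23 = $11.8174
Bill = $13.82

$13.82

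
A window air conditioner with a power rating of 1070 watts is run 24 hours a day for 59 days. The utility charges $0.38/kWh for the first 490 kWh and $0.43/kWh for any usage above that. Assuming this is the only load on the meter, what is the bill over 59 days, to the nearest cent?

Runtime = 24 h × 59 = 1416 h
Energy = 1.07 kW × 1416 h = 1515.12 kWh
Tier 1 (0–490 kWh): 490 × $0.38 = $186.2
Above 490 kWh: 1025.12 × $0.43 = $440.8016
Bill = $627.00

$627.00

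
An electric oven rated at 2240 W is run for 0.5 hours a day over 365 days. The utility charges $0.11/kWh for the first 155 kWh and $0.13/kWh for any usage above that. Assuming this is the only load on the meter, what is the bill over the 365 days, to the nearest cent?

Runtime = 0.5 h/day × 365 days = 182.5 h
Energy = 2.24 kW × 182.5 h = 408.8 kWh
Tier 1 (0–155 kWh): 155 × $0.11 = $17.05
Above 155 kWh: 253.8 × $0.13 = $32.994
Bill = $50.04

$50.04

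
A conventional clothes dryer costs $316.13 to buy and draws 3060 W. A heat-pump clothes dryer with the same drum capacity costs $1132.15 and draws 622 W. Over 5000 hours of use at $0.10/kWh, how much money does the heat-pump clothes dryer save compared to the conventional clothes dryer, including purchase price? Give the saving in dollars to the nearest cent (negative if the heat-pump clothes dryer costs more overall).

conventional clothes dryer: $316.13 + (3060/1000) kW × 5000 h × $0.10 = $316.13 + $1530 = $1846.13
heat-pump clothes dryer: $1132.15 + (622/1000) kW × 5000 h × $0.10 = $1132.15 + $311 = $1443.15
Saving = $1846.13 − $1443.15 = $402.98

$402.98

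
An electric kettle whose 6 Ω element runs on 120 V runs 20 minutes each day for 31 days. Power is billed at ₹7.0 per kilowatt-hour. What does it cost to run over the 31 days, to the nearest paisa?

₹173.60

Power = V²/R = 120²/6 = 2400 W = 2.4 kW
Runtime = 20 min × 31 = 620 min = 10.333333… h
Energy = 2.4 kW × 10.333333… h = 24.8 kWh
Cost = 24.8 kWh × ₹7.0/kWh = ₹173.60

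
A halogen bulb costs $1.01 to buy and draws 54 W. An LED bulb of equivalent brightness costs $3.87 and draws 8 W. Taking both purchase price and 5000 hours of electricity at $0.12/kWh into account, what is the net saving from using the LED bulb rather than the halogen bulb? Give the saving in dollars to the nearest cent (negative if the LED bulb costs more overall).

halogen bulb: $1.01 + (54/1000) kW × 5000 h × $0.12 = $1.01 + $32.4 = $33.41
LED bulb: $3.87 + (8/1000) kW × 5000 h × $0.12 = $3.87 + $4.8 = $8.67
Saving = $33.41 − $8.67 = $24.74

$24.74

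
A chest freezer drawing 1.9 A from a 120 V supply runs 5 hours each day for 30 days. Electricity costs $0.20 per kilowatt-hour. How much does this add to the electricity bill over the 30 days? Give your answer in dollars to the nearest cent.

Power = 1.9 A × 120 V = 228 W = 0.228 kW
Runtime = 5 h/day × 30 days = 150 h
Energy = 0.228 kW × 150 h = 34.2 kWh
Cost = 34.2 kWh × $0.20/kWh = $6.84

$6.84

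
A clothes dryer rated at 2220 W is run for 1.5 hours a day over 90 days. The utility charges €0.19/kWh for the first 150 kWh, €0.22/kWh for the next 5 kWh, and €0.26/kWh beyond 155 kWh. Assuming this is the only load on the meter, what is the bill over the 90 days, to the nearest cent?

€67.22

Runtime = 1.5 h/day × 90 days = 135 h
Energy = 2.22 kW × 135 h = 299.7 kWh
Tier 1 (0–150 kWh): 150 × €0.19 = €28.5
Tier 2 (150–155 kWh): 5 × €0.22 = €1.1
Above 155 kWh: 144.7 × €0.26 = €37.622
Bill = €67.22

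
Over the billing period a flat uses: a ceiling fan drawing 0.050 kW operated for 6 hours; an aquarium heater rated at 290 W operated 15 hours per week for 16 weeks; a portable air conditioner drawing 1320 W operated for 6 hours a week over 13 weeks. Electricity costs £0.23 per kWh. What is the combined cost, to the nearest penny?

£39.76

ceiling fan: 0.05 kW × 6 h = 0.3 kWh
aquarium heater: Runtime = 15 h/week × 16 weeks = 240 h
aquarium heater: 0.29 kW × 240 h = 69.6 kWh
portable air conditioner: Runtime = 6 h/week × 13 weeks = 78 h
portable air conditioner: 1.32 kW × 78 h = 102.96 kWh
Total energy = 172.86 kWh
Cost = 172.86 × £0.23 = £39.76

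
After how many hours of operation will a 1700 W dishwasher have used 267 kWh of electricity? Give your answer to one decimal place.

157.1 h

Hours = 267 kWh ÷ 1.7 kW = 157.1 h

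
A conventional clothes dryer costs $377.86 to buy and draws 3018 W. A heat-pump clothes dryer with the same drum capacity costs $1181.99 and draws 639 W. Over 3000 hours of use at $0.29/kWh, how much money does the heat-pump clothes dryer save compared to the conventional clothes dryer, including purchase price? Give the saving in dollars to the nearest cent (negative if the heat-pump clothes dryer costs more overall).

conventional clothes dryer: $377.86 + (3018/1000) kW × 3000 h × $0.29 = $377.86 + $2625.66 = $3003.52
heat-pump clothes dryer: $1181.99 + (639/1000) kW × 3000 h × $0.29 = $1181.99 + $555.93 = $1737.92
Saving = $3003.52 − $1737.92 = $1265.6

$1265.60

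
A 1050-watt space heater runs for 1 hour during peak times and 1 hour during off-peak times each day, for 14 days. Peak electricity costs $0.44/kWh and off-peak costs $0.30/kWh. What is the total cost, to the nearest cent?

$10.88

Peak energy = 1.05 kW × 1 h × 14 = 14.7 kWh
Off-peak energy = 1.05 kW × 1 h × 14 = 14.7 kWh
Cost = 14.7 × $0.44 + 14.7 × $0.30 = $6.468 + $4.41 = $10.88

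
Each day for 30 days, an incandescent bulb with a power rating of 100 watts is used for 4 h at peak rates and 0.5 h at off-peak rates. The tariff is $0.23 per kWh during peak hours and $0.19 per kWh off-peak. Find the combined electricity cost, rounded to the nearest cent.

$3.05

Peak energy = 0.1 kW × 4 h × 30 = 12 kWh
Off-peak energy = 0.1 kW × 0.5 h × 30 = 1.5 kWh
Cost = 12 × $0.23 + 1.5 × $0.19 = $2.76 + $0.285 = $3.05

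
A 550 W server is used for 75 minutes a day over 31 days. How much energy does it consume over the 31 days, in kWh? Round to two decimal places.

21.31 kWh

Runtime = 75 min × 31 = 2325 min = 38.75 h
Energy = 0.55 kW × 38.75 h = 21.3125 kWh ≈ 21.31 kWh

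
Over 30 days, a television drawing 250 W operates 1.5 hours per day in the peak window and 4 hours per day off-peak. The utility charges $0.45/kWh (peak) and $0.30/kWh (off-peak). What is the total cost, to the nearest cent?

$14.06

Peak energy = 0.25 kW × 1.5 h × 30 = 11.25 kWh
Off-peak energy = 0.25 kW × 4 h × 30 = 30 kWh
Cost = 11.25 × $0.45 + 30 × $0.30 = $5.0625 + $9 = $14.06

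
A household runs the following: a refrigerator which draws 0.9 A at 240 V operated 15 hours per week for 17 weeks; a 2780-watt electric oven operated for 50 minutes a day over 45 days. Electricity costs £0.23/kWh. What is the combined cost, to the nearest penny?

£36.65

refrigerator: Power = 0.9 A × 240 V = 216 W = 0.216 kW
refrigerator: Runtime = 15 h/week × 17 weeks = 255 h
refrigerator: 0.216 kW × 255 h = 55.08 kWh
electric oven: Runtime = 50 min × 45 = 2250 min = 37.5 h
electric oven: 2.78 kW × 37.5 h = 104.25 kWh
Total energy = 159.33 kWh
Cost = 159.33 × £0.23 = £36.65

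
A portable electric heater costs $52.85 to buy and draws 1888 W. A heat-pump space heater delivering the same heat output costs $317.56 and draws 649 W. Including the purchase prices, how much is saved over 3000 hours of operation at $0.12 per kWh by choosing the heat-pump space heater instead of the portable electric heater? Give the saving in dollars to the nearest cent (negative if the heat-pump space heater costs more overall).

portable electric heater: $52.85 + (1888/1000) kW × 3000 h × $0.12 = $52.85 + $679.68 = $732.53
heat-pump space heater: $317.56 + (649/1000) kW × 3000 h × $0.12 = $317.56 + $233.64 = $551.2
Saving = $732.53 − $551.2 = $181.33

$181.33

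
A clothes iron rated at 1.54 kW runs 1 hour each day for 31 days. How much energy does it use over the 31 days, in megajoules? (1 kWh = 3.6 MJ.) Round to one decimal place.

Runtime = 1 h/day × 31 days = 31 h
Energy = 1.54 kW × 31 h = 47.74 kWh
= 47.74 × 3.6 MJ = 171.9 MJ

171.9 MJ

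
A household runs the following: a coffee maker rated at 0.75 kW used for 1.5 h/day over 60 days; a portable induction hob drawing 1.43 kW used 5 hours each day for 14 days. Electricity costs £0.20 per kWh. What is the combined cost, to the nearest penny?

coffee maker: Runtime = 1.5 h/day × 60 days = 90 h
coffee maker: 0.75 kW × 90 h = 67.5 kWh
portable induction hob: Runtime = 5 h/day × 14 days = 70 h
portable induction hob: 1.43 kW × 70 h = 100.1 kWh
Total energy = 167.6 kWh
Cost = 167.6 × £0.20 = £33.52

£33.52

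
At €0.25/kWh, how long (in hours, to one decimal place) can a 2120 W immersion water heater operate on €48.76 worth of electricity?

92.0 h

Energy available = €48.76 ÷ €0.25/kWh = 195.04 kWh
Hours = 195.04 kWh ÷ 2.12 kW = 92.0 h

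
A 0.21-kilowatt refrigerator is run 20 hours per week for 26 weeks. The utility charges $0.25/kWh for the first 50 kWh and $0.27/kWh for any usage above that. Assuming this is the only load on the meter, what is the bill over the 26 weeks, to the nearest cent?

Runtime = 20 h/week × 26 weeks = 520 h
Energy = 0.21 kW × 520 h = 109.2 kWh
Tier 1 (0–50 kWh): 50 × $0.25 = $12.5
Above 50 kWh: 59.2 × $0.27 = $15.984
Bill = $28.48

$28.48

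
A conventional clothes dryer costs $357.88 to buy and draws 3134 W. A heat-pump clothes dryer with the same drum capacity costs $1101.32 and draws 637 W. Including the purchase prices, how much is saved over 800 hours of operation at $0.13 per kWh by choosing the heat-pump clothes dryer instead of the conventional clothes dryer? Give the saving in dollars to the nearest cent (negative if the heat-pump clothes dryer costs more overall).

conventional clothes dryer: $357.88 + (3134/1000) kW × 800 h × $0.13 = $357.88 + $325.936 = $683.816
heat-pump clothes dryer: $1101.32 + (637/1000) kW × 800 h × $0.13 = $1101.32 + $66.248 = $1167.568
Saving = $683.816 − $1167.568 = −$483.752 → -$483.75

-$483.75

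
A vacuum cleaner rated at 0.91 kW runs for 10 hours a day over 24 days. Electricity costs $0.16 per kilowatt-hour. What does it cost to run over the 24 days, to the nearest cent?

Runtime = 10 h/day × 24 days = 240 h
Energy = 0.91 kW × 240 h = 218.4 kWh
Cost = 218.4 kWh × $0.16/kWh = $34.94

$34.94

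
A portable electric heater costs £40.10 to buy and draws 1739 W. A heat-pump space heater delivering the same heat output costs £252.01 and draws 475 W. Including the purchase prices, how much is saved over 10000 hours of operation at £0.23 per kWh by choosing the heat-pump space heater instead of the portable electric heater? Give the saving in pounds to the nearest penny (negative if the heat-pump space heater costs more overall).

portable electric heater: £40.10 + (1739/1000) kW × 10000 h × £0.23 = £40.10 + £3999.7 = £4039.8
heat-pump space heater: £252.01 + (475/1000) kW × 10000 h × £0.23 = £252.01 + £1092.5 = £1344.51
Saving = £4039.8 − £1344.51 = £2695.29

£2695.29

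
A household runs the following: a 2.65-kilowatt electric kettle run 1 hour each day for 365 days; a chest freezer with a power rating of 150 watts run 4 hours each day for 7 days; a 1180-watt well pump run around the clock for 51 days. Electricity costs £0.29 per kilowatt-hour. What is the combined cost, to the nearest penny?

electric kettle: Runtime = 1 h/day × 365 days = 365 h
electric kettle: 2.65 kW × 365 h = 967.25 kWh
chest freezer: Runtime = 4 h/day × 7 days = 28 h
chest freezer: 0.15 kW × 28 h = 4.2 kWh
well pump: Runtime = 24 h × 51 = 1224 h
well pump: 1.18 kW × 1224 h = 1444.32 kWh
Total energy = 2415.77 kWh
Cost = 2415.77 × £0.29 = £700.57

£700.57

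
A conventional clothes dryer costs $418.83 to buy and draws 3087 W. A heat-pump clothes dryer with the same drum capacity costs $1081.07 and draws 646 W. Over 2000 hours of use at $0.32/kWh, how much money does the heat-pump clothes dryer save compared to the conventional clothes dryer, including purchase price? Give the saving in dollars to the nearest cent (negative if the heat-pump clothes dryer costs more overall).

conventional clothes dryer: $418.83 + (3087/1000) kW × 2000 h × $0.32 = $418.83 + $1975.68 = $2394.51
heat-pump clothes dryer: $1081.07 + (646/1000) kW × 2000 h × $0.32 = $1081.07 + $413.44 = $1494.51
Saving = $2394.51 − $1494.51 = $900

$900.00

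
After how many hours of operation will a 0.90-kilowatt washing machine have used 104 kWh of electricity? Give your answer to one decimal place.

Hours = 104 kWh ÷ 0.9 kW = 115.6 h

115.6 h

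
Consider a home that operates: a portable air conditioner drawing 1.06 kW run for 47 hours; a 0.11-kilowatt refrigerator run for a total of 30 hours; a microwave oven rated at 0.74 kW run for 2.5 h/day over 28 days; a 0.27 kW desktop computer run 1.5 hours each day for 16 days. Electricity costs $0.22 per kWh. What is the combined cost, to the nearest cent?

portable air conditioner: 1.06 kW × 47 h = 49.82 kWh
refrigerator: 0.11 kW × 30 h = 3.3 kWh
microwave oven: Runtime = 2.5 h/day × 28 days = 70 h
microwave oven: 0.74 kW × 70 h = 51.8 kWh
desktop computer: Runtime = 1.5 h/day × 16 days = 24 h
desktop computer: 0.27 kW × 24 h = 6.48 kWh
Total energy = 111.4 kWh
Cost = 111.4 × $0.22 = $24.51

$24.51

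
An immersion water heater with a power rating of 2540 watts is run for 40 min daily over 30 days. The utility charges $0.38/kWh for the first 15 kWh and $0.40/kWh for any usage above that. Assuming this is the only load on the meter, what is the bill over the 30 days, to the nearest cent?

$20.02

Runtime = 40 min × 30 = 1200 min = 20 h
Energy = 2.54 kW × 20 h = 50.8 kWh
Tier 1 (0–15 kWh): 15 × $0.38 = $5.7
Above 15 kWh: 35.8 × $0.40 = $14.32
Bill = $20.02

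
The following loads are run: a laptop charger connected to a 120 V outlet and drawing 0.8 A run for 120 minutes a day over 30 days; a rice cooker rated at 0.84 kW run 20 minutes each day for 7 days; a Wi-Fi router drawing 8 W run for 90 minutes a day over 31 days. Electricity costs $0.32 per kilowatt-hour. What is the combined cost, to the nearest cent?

laptop charger: Power = 0.8 A × 120 V = 96 W = 0.096 kW
laptop charger: Runtime = 120 min × 30 = 3600 min = 60 h
laptop charger: 0.096 kW × 60 h = 5.76 kWh
rice cooker: Runtime = 20 min × 7 = 140 min = 2.333333… h
rice cooker: 0.84 kW × 2.333333… h = 1.96 kWh
Wi-Fi router: Runtime = 90 min × 31 = 2790 min = 46.5 h
Wi-Fi router: 0.008 kW × 46.5 h = 0.372 kWh
Total energy = 8.092 kWh
Cost = 8.092 × $0.32 = $2.59

$2.59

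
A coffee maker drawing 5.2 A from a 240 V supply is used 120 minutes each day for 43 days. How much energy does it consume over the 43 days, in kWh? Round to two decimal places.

107.33 kWh

Power = 5.2 A × 240 V = 1248 W = 1.248 kW
Runtime = 120 min × 43 = 5160 min = 86 h
Energy = 1.248 kW × 86 h = 107.328 kWh ≈ 107.33 kWh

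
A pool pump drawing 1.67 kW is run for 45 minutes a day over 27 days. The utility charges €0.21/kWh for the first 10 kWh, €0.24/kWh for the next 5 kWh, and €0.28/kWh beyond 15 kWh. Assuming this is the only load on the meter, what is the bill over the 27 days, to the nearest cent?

€8.57

Runtime = 45 min × 27 = 1215 min = 20.25 h
Energy = 1.67 kW × 20.25 h = 33.8175 kWh
Tier 1 (0–10 kWh): 10 × €0.21 = €2.1
Tier 2 (10–15 kWh): 5 × €0.24 = €1.2
Above 15 kWh: 18.8175 × €0.28 = €5.2689
Bill = €8.57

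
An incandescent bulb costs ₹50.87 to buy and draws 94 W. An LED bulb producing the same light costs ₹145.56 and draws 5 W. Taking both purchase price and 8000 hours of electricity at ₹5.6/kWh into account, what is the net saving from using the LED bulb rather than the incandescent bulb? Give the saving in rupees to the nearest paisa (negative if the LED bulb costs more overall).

₹3892.51

incandescent bulb: ₹50.87 + (94/1000) kW × 8000 h × ₹5.6 = ₹50.87 + ₹4211.2 = ₹4262.07
LED bulb: ₹145.56 + (5/1000) kW × 8000 h × ₹5.6 = ₹145.56 + ₹224 = ₹369.56
Saving = ₹4262.07 − ₹369.56 = ₹3892.51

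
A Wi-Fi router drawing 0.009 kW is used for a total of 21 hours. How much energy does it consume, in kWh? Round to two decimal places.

0.19 kWh

Energy = 0.009 kW × 21 h = 0.189 kWh ≈ 0.19 kWh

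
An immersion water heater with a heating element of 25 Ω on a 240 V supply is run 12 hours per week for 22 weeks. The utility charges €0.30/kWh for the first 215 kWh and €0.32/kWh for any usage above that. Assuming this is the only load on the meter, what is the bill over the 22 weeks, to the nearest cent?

€190.34

Power = V²/R = 240²/25 = 2304 W = 2.304 kW
Runtime = 12 h/week × 22 weeks = 264 h
Energy = 2.304 kW × 264 h = 608.256 kWh
Tier 1 (0–215 kWh): 215 × €0.30 = €64.5
Above 215 kWh: 393.256 × €0.32 = €125.84192
Bill = €190.34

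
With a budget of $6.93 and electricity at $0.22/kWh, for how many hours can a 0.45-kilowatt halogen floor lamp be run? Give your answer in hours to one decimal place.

70.0 h

Energy available = $6.93 ÷ $0.22/kWh = 31.5 kWh
Hours = 31.5 kWh ÷ 0.45 kW = 70.0 h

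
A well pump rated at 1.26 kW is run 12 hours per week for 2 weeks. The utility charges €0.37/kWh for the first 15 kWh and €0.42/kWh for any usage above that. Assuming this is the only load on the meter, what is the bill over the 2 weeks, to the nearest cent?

Runtime = 12 h/week × 2 weeks = 24 h
Energy = 1.26 kW × 24 h = 30.24 kWh
Tier 1 (0–15 kWh): 15 × €0.37 = €5.55
Above 15 kWh: 15.24 × €0.42 = €6.4008
Bill = €11.95

€11.95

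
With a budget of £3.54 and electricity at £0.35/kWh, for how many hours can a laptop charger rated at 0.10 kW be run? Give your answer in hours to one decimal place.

101.1 h

Energy available = £3.54 ÷ £0.35/kWh = 10.1143 kWh
Hours = 10.1143 kWh ÷ 0.1 kW = 101.1 h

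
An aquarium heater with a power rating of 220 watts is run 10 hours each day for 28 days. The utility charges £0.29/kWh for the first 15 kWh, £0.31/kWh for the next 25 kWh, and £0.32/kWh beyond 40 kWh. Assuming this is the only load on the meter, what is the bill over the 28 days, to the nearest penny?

Runtime = 10 h/day × 28 days = 280 h
Energy = 0.22 kW × 280 h = 61.6 kWh
Tier 1 (0–15 kWh): 15 × £0.29 = £4.35
Tier 2 (15–40 kWh): 25 × £0.31 = £7.75
Above 40 kWh: 21.6 × £0.32 = £6.912
Bill = £19.01

£19.01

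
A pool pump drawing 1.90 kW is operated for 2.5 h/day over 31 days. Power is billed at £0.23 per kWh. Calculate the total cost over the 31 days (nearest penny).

Runtime = 2.5 h/day × 31 days = 77.5 h
Energy = 1.9 kW × 77.5 h = 147.25 kWh
Cost = 147.25 kWh × £0.23/kWh = £33.87

£33.87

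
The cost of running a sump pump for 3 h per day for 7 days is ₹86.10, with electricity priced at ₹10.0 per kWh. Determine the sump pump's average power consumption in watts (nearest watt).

Energy = ₹86.10 ÷ ₹10.0/kWh = 8.61 kWh
Runtime = 3 h/day × 7 days = 21 h
Power = 8.61 kWh ÷ 21 h = 0.41 kW = 410 W

410 W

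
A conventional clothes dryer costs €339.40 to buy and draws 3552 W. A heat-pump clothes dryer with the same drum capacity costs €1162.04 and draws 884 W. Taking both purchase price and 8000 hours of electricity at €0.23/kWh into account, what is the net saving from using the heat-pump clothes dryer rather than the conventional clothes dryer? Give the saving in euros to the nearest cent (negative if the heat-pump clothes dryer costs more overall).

€4086.48

conventional clothes dryer: €339.40 + (3552/1000) kW × 8000 h × €0.23 = €339.40 + €6535.68 = €6875.08
heat-pump clothes dryer: €1162.04 + (884/1000) kW × 8000 h × €0.23 = €1162.04 + €1626.56 = €2788.6
Saving = €6875.08 − €2788.6 = €4086.48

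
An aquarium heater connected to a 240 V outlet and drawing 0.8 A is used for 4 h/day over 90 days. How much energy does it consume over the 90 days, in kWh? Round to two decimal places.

Power = 0.8 A × 240 V = 192 W = 0.192 kW
Runtime = 4 h/day × 90 days = 360 h
Energy = 0.192 kW × 360 h = 69.12 kWh

69.12 kWh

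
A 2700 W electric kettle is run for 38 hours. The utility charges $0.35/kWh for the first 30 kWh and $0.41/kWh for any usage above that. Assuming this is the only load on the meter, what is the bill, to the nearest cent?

$40.27

Energy = 2.7 kW × 38 h = 102.6 kWh
Tier 1 (0–30 kWh): 30 × $0.35 = $10.5
Above 30 kWh: 72.6 × $0.41 = $29.766
Bill = $40.27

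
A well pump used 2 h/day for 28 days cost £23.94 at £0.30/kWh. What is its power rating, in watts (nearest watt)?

Energy = £23.94 ÷ £0.30/kWh = 79.8 kWh
Runtime = 2 h/day × 28 days = 56 h
Power = 79.8 kWh ÷ 56 h = 1.425 kW = 1425 W

1425 W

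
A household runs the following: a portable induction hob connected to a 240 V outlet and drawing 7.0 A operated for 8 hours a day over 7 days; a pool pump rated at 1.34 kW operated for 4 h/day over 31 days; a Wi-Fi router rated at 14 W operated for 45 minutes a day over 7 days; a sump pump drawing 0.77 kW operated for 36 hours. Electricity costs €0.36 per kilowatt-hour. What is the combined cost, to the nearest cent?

portable induction hob: Power = 7.0 A × 240 V = 1680 W = 1.68 kW
portable induction hob: Runtime = 8 h/day × 7 days = 56 h
portable induction hob: 1.68 kW × 56 h = 94.08 kWh
pool pump: Runtime = 4 h/day × 31 days = 124 h
pool pump: 1.34 kW × 124 h = 166.16 kWh
Wi-Fi router: Runtime = 45 min × 7 = 315 min = 5.25 h
Wi-Fi router: 0.014 kW × 5.25 h = 0.0735 kWh
sump pump: 0.77 kW × 36 h = 27.72 kWh
Total energy = 288.0335 kWh
Cost = 288.0335 × €0.36 = €103.69

€103.69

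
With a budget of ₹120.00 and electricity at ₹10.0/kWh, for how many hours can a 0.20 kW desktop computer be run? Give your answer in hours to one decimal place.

Energy available = ₹120.00 ÷ ₹10.0/kWh = 12 kWh
Hours = 12 kWh ÷ 0.2 kW = 60.0 h

60.0 h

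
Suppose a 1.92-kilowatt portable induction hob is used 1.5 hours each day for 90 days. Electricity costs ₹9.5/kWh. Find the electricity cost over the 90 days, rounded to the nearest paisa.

₹2462.40

Runtime = 1.5 h/day × 90 days = 135 h
Energy = 1.92 kW × 135 h = 259.2 kWh
Cost = 259.2 kWh × ₹9.5/kWh = ₹2462.40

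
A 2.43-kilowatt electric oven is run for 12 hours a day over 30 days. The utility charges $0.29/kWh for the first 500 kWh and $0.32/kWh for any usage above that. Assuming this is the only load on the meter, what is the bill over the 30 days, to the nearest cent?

$264.94

Runtime = 12 h/day × 30 days = 360 h
Energy = 2.43 kW × 360 h = 874.8 kWh
Tier 1 (0–500 kWh): 500 × $0.29 = $145
Above 500 kWh: 374.8 × $0.32 = $119.936
Bill = $264.94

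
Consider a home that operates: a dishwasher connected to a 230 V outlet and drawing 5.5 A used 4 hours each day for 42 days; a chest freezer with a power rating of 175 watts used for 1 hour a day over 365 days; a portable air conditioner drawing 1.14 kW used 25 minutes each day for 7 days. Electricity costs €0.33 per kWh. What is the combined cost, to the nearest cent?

dishwasher: Power = 5.5 A × 230 V = 1265 W = 1.265 kW
dishwasher: Runtime = 4 h/day × 42 days = 168 h
dishwasher: 1.265 kW × 168 h = 212.52 kWh
chest freezer: Runtime = 1 h/day × 365 days = 365 h
chest freezer: 0.175 kW × 365 h = 63.875 kWh
portable air conditioner: Runtime = 25 min × 7 = 175 min = 2.916666… h
portable air conditioner: 1.14 kW × 2.916666… h = 3.325 kWh
Total energy = 279.72 kWh
Cost = 279.72 × €0.33 = €92.31

€92.31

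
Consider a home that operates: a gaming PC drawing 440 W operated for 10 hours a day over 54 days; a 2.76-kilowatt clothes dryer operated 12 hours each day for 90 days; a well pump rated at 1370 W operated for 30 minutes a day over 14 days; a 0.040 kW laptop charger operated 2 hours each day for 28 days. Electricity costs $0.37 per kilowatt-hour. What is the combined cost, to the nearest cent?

gaming PC: Runtime = 10 h/day × 54 days = 540 h
gaming PC: 0.44 kW × 540 h = 237.6 kWh
clothes dryer: Runtime = 12 h/day × 90 days = 1080 h
clothes dryer: 2.76 kW × 1080 h = 2980.8 kWh
well pump: Runtime = 30 min × 14 = 420 min = 7 h
well pump: 1.37 kW × 7 h = 9.59 kWh
laptop charger: Runtime = 2 h/day × 28 days = 56 h
laptop charger: 0.04 kW × 56 h = 2.24 kWh
Total energy = 3230.23 kWh
Cost = 3230.23 × $0.37 = $1195.19

$1195.19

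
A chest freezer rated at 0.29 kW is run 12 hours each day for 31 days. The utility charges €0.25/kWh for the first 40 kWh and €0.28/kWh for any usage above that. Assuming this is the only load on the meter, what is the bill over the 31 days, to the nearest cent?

Runtime = 12 h/day × 31 days = 372 h
Energy = 0.29 kW × 372 h = 107.88 kWh
Tier 1 (0–40 kWh): 40 × €0.25 = €10
Above 40 kWh: 67.88 × €0.28 = €19.0064
Bill = €29.01

€29.01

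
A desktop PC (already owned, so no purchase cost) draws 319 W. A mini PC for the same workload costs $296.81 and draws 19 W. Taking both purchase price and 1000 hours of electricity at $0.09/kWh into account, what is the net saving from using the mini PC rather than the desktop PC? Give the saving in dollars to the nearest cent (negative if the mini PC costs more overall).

desktop PC: $0.00 + (319/1000) kW × 1000 h × $0.09 = $0.00 + $28.71 = $28.71
mini PC: $296.81 + (19/1000) kW × 1000 h × $0.09 = $296.81 + $1.71 = $298.52
Saving = $28.71 − $298.52 = −$269.81

-$269.81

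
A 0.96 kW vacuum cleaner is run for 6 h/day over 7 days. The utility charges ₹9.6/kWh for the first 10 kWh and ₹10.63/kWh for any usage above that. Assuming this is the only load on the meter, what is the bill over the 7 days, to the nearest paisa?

₹418.30

Runtime = 6 h/day × 7 days = 42 h
Energy = 0.96 kW × 42 h = 40.32 kWh
Tier 1 (0–10 kWh): 10 × ₹9.6 = ₹96
Above 10 kWh: 30.32 × ₹10.63 = ₹322.3016
Bill = ₹418.30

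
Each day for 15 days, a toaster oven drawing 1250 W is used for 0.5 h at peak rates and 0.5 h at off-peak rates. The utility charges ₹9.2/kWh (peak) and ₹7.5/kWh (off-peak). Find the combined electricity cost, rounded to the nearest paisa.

Peak energy = 1.25 kW × 0.5 h × 15 = 9.375 kWh
Off-peak energy = 1.25 kW × 0.5 h × 15 = 9.375 kWh
Cost = 9.375 × ₹9.2 + 9.375 × ₹7.5 = ₹86.25 + ₹70.3125 = ₹156.56

₹156.56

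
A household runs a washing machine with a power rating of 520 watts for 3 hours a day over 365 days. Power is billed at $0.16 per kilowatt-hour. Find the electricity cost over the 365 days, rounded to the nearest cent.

$91.10

Runtime = 3 h/day × 365 days = 1095 h
Energy = 0.52 kW × 1095 h = 569.4 kWh
Cost = 569.4 kWh × $0.16/kWh = $91.10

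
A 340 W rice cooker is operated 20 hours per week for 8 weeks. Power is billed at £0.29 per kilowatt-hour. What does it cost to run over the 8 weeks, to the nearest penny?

Runtime = 20 h/week × 8 weeks = 160 h
Energy = 0.34 kW × 160 h = 54.4 kWh
Cost = 54.4 kWh × £0.29/kWh = £15.78

£15.78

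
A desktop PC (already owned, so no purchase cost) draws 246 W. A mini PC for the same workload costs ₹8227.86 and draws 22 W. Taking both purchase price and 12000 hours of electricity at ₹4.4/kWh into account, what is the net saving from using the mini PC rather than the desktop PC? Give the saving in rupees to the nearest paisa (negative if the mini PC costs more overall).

desktop PC: ₹0.00 + (246/1000) kW × 12000 h × ₹4.4 = ₹0.00 + ₹12988.8 = ₹12988.8
mini PC: ₹8227.86 + (22/1000) kW × 12000 h × ₹4.4 = ₹8227.86 + ₹1161.6 = ₹9389.46
Saving = ₹12988.8 − ₹9389.46 = ₹3599.34

₹3599.34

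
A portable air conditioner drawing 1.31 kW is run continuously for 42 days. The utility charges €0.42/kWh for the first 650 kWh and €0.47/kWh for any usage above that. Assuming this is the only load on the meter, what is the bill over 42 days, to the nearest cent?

Runtime = 24 h × 42 = 1008 h
Energy = 1.31 kW × 1008 h = 1320.48 kWh
Tier 1 (0–650 kWh): 650 × €0.42 = €273
Above 650 kWh: 670.48 × €0.47 = €315.1256
Bill = €588.13

€588.13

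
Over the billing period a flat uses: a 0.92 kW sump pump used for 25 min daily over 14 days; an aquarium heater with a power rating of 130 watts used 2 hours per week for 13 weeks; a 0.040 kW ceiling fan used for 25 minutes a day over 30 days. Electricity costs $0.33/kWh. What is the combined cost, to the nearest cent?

$3.05

sump pump: Runtime = 25 min × 14 = 350 min = 5.833333… h
sump pump: 0.92 kW × 5.833333… h = 5.366666… kWh
aquarium heater: Runtime = 2 h/week × 13 weeks = 26 h
aquarium heater: 0.13 kW × 26 h = 3.38 kWh
ceiling fan: Runtime = 25 min × 30 = 750 min = 12.5 h
ceiling fan: 0.04 kW × 12.5 h = 0.5 kWh
Total energy = 9.246666… kWh
Cost = 9.246666… × $0.33 = $3.05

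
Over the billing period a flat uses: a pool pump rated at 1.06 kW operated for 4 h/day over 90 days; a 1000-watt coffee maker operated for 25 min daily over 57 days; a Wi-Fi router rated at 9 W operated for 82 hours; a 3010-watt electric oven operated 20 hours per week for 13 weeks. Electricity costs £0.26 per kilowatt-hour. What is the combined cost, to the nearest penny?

£309.06

pool pump: Runtime = 4 h/day × 90 days = 360 h
pool pump: 1.06 kW × 360 h = 381.6 kWh
coffee maker: Runtime = 25 min × 57 = 1425 min = 23.75 h
coffee maker: 1 kW × 23.75 h = 23.75 kWh
Wi-Fi router: 0.009 kW × 82 h = 0.738 kWh
electric oven: Runtime = 20 h/week × 13 weeks = 260 h
electric oven: 3.01 kW × 260 h = 782.6 kWh
Total energy = 1188.688 kWh
Cost = 1188.688 × £0.26 = £309.06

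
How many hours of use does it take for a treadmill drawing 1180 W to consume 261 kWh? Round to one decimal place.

221.2 h

Hours = 261 kWh ÷ 1.18 kW = 221.2 h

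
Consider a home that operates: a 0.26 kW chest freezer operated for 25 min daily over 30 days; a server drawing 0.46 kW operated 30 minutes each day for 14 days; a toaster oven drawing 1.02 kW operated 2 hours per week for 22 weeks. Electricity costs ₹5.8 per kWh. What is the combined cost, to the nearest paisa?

₹297.83

chest freezer: Runtime = 25 min × 30 = 750 min = 12.5 h
chest freezer: 0.26 kW × 12.5 h = 3.25 kWh
server: Runtime = 30 min × 14 = 420 min = 7 h
server: 0.46 kW × 7 h = 3.22 kWh
toaster oven: Runtime = 2 h/week × 22 weeks = 44 h
toaster oven: 1.02 kW × 44 h = 44.88 kWh
Total energy = 51.35 kWh
Cost = 51.35 × ₹5.8 = ₹297.83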